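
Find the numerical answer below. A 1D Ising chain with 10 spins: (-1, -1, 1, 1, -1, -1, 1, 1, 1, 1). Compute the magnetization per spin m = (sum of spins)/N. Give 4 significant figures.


Step 1: Count up spins (+1): 6, down spins (-1): 4
Step 2: Total magnetization M = 6 - 4 = 2
Step 3: m = M/N = 2/10 = 0.2

0.2


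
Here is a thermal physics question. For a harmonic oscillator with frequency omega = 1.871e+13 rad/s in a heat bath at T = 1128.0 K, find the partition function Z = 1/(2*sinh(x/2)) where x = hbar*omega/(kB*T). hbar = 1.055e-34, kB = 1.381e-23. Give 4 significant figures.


Step 1: Compute x = hbar*omega/(kB*T) = 1.055e-34*1.871e+13/(1.381e-23*1128.0) = 0.1267
Step 2: x/2 = 0.06336
Step 3: sinh(x/2) = 0.0634
Step 4: Z = 1/(2*0.0634) = 7.887

7.887


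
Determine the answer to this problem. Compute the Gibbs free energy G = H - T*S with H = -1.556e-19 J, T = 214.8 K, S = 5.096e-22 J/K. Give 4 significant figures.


Step 1: T*S = 214.8 * 5.096e-22 = 1.095e-19 J
Step 2: G = H - T*S = -1.556e-19 - 1.095e-19
Step 3: G = -2.651e-19 J

-2.651e-19


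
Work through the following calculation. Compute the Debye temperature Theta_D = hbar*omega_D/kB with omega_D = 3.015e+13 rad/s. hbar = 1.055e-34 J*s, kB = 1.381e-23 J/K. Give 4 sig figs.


Step 1: hbar*omega_D = 1.055e-34 * 3.015e+13 = 3.181e-21 J
Step 2: Theta_D = 3.181e-21 / 1.381e-23
Step 3: Theta_D = 230.3 K

230.3


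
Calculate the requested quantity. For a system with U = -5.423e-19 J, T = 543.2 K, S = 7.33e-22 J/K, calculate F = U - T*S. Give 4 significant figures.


Step 1: T*S = 543.2 * 7.33e-22 = 3.982e-19 J
Step 2: F = U - T*S = -5.423e-19 - 3.982e-19
Step 3: F = -9.405e-19 J

-9.405e-19


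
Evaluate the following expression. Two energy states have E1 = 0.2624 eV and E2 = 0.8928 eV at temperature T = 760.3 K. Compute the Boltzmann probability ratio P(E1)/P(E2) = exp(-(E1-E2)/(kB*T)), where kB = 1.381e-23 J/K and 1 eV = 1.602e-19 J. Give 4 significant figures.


Step 1: Compute energy difference dE = E1 - E2 = 0.2624 - 0.8928 = -0.6304 eV
Step 2: Convert to Joules: dE_J = -0.6304 * 1.602e-19 = -1.01e-19 J
Step 3: Compute exponent = -dE_J / (kB * T) = -(-1.01e-19) / (1.381e-23 * 760.3) = 9.618
Step 4: P(E1)/P(E2) = exp(9.618) = 1.504e+04

1.504e+04


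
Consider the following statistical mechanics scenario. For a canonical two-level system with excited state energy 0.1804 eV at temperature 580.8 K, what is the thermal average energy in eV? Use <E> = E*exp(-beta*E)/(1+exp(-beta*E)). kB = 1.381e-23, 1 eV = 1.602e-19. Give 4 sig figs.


Step 1: beta*E = 0.1804*1.602e-19/(1.381e-23*580.8) = 3.603
Step 2: exp(-beta*E) = 0.02724
Step 3: <E> = 0.1804*0.02724/(1+0.02724) = 0.004784 eV

0.004784


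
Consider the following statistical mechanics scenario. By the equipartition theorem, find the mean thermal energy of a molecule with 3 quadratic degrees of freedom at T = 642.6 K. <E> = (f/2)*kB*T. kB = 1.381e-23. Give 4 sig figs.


Step 1: f/2 = 3/2 = 1.5
Step 2: kB*T = 1.381e-23 * 642.6 = 8.874e-21
Step 3: <E> = 1.5 * 8.874e-21 = 1.331e-20 J

1.331e-20


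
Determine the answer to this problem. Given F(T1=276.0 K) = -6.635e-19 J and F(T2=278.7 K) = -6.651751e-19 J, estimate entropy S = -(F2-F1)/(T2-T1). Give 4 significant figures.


Step 1: dF = F2 - F1 = -6.651751e-19 - (-6.635e-19) = -1.6751e-21 J
Step 2: dT = T2 - T1 = 278.7 - 276.0 = 2.7 K
Step 3: S = -dF/dT = -(-1.6751e-21)/2.7 = 6.204e-22 J/K

6.204e-22


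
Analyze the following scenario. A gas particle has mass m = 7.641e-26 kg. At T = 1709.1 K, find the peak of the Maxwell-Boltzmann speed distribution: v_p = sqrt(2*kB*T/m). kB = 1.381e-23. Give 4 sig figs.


Step 1: Numerator = 2*kB*T = 2*1.381e-23*1709.1 = 4.721e-20
Step 2: Ratio = 4.721e-20 / 7.641e-26 = 6.178e+05
Step 3: v_p = sqrt(6.178e+05) = 786 m/s

786


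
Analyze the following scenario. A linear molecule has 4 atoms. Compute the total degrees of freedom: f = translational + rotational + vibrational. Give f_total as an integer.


Step 1: Translational DOF = 3
Step 2: Rotational DOF (linear) = 2
Step 3: Vibrational DOF = 3*4 - 5 = 7
Step 4: Total = 3 + 2 + 7 = 12

12


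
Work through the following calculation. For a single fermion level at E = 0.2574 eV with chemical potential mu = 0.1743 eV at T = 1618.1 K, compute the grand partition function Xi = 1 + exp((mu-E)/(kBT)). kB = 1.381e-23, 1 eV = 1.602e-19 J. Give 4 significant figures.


Step 1: (mu - E) = 0.1743 - 0.2574 = -0.0831 eV
Step 2: x = (mu-E)*eV/(kB*T) = -0.0831*1.602e-19/(1.381e-23*1618.1) = -0.5958
Step 3: exp(x) = 0.5511
Step 4: Xi = 1 + 0.5511 = 1.551

1.551


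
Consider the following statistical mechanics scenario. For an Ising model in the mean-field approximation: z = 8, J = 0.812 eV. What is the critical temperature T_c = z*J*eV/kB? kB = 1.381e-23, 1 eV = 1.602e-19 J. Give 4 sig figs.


Step 1: z*J = 8*0.812 = 6.496 eV
Step 2: Convert to Joules: 6.496*1.602e-19 = 1.041e-18 J
Step 3: T_c = 1.041e-18 / 1.381e-23 = 7.536e+04 K

7.536e+04


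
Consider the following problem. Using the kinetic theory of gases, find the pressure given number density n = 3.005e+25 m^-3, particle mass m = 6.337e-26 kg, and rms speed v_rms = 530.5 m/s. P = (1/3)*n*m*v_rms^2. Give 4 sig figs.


Step 1: v_rms^2 = 530.5^2 = 2.814e+05
Step 2: n*m = 3.005e+25*6.337e-26 = 1.904
Step 3: P = (1/3)*1.904*2.814e+05 = 1.786e+05 Pa

1.786e+05


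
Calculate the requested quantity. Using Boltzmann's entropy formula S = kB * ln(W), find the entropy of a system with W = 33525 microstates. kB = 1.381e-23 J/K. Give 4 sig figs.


Step 1: ln(W) = ln(33525) = 10.42
Step 2: S = kB * ln(W) = 1.381e-23 * 10.42
Step 3: S = 1.439e-22 J/K

1.439e-22


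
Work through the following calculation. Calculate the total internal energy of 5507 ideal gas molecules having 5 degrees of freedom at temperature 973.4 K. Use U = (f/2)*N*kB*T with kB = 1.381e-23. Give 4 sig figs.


Step 1: f/2 = 5/2 = 2.5
Step 2: N*kB*T = 5507*1.381e-23*973.4 = 7.403e-17
Step 3: U = 2.5 * 7.403e-17 = 1.851e-16 J

1.851e-16


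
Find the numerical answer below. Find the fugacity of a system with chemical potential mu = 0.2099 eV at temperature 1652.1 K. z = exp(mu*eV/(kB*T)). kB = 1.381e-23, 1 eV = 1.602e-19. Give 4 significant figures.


Step 1: Convert mu to Joules: 0.2099*1.602e-19 = 3.363e-20 J
Step 2: kB*T = 1.381e-23*1652.1 = 2.282e-20 J
Step 3: mu/(kB*T) = 1.474
Step 4: z = exp(1.474) = 4.366

4.366


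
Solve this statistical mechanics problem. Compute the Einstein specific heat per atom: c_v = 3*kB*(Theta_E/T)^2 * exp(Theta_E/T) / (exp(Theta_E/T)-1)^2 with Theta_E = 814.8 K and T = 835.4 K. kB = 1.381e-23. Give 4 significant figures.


Step 1: x = Theta_E/T = 814.8/835.4 = 0.9753
Step 2: x^2 = 0.9513
Step 3: exp(x) = 2.652
Step 4: c_v = 3*1.381e-23*0.9513*2.652/(2.652-1)^2 = 3.83e-23

3.83e-23


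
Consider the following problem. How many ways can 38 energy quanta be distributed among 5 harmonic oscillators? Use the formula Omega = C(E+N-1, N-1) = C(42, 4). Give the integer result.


Step 1: Use binomial coefficient C(42, 4)
Step 2: Numerator = 42! / 38!
Step 3: Denominator = 4!
Step 4: Omega = 111930

111930


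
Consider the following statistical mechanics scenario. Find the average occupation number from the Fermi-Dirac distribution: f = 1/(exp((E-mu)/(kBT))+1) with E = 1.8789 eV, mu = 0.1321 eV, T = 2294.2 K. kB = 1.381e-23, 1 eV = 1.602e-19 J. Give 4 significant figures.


Step 1: (E - mu) = 1.8789 - 0.1321 = 1.747 eV
Step 2: Convert: (E-mu)*eV = 2.798e-19 J
Step 3: x = (E-mu)*eV/(kB*T) = 8.832
Step 4: f = 1/(exp(8.832)+1) = 0.0001459

0.0001459


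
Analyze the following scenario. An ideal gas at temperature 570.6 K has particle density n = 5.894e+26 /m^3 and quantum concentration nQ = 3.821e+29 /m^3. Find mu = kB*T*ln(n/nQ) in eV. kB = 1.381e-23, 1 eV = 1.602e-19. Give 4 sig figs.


Step 1: n/nQ = 5.894e+26/3.821e+29 = 0.001543
Step 2: ln(n/nQ) = -6.474
Step 3: mu = kB*T*ln(n/nQ) = 7.88e-21*-6.474 = -5.102e-20 J
Step 4: Convert to eV: -5.102e-20/1.602e-19 = -0.3185 eV

-0.3185


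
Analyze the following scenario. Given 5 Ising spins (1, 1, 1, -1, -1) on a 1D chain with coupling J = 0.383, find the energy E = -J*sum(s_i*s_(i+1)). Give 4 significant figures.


Step 1: Nearest-neighbor products: 1, 1, -1, 1
Step 2: Sum of products = 2
Step 3: E = -0.383 * 2 = -0.766

-0.766


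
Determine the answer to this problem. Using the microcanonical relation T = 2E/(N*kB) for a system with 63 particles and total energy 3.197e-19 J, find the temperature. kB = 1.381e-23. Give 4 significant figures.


Step 1: Numerator = 2*E = 2*3.197e-19 = 6.394e-19 J
Step 2: Denominator = N*kB = 63*1.381e-23 = 8.7e-22
Step 3: T = 6.394e-19 / 8.7e-22 = 734.9 K

734.9


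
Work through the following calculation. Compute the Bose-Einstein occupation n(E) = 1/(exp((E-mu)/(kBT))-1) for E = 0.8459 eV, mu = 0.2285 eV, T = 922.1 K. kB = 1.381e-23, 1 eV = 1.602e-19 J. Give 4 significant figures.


Step 1: (E - mu) = 0.6174 eV
Step 2: x = (E-mu)*eV/(kB*T) = 0.6174*1.602e-19/(1.381e-23*922.1) = 7.767
Step 3: exp(x) = 2362
Step 4: n = 1/(exp(x)-1) = 0.0004236

0.0004236


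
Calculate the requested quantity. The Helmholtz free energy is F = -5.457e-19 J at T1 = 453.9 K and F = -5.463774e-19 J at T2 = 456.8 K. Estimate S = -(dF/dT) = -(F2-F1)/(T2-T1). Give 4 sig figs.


Step 1: dF = F2 - F1 = -5.463774e-19 - (-5.457e-19) = -6.774e-22 J
Step 2: dT = T2 - T1 = 456.8 - 453.9 = 2.9 K
Step 3: S = -dF/dT = -(-6.774e-22)/2.9 = 2.336e-22 J/K

2.336e-22


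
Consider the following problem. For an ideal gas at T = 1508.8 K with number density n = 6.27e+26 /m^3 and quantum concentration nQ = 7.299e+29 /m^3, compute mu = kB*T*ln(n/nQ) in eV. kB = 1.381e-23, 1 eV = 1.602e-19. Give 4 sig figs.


Step 1: n/nQ = 6.27e+26/7.299e+29 = 0.000859
Step 2: ln(n/nQ) = -7.06
Step 3: mu = kB*T*ln(n/nQ) = 2.084e-20*-7.06 = -1.471e-19 J
Step 4: Convert to eV: -1.471e-19/1.602e-19 = -0.9182 eV

-0.9182


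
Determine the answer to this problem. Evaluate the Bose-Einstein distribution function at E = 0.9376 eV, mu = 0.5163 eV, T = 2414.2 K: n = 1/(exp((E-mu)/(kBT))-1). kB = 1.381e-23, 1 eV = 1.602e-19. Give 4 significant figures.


Step 1: (E - mu) = 0.4213 eV
Step 2: x = (E-mu)*eV/(kB*T) = 0.4213*1.602e-19/(1.381e-23*2414.2) = 2.024
Step 3: exp(x) = 7.571
Step 4: n = 1/(exp(x)-1) = 0.1522

0.1522


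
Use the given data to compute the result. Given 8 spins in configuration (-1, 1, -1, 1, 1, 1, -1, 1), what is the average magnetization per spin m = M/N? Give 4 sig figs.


Step 1: Count up spins (+1): 5, down spins (-1): 3
Step 2: Total magnetization M = 5 - 3 = 2
Step 3: m = M/N = 2/8 = 0.25

0.25


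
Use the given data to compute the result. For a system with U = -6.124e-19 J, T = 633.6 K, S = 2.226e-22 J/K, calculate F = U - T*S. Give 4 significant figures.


Step 1: T*S = 633.6 * 2.226e-22 = 1.41e-19 J
Step 2: F = U - T*S = -6.124e-19 - 1.41e-19
Step 3: F = -7.534e-19 J

-7.534e-19


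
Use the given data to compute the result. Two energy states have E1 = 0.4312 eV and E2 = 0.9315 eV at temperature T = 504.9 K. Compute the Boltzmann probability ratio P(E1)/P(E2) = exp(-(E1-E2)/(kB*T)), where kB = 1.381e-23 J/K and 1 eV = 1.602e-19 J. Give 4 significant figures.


Step 1: Compute energy difference dE = E1 - E2 = 0.4312 - 0.9315 = -0.5003 eV
Step 2: Convert to Joules: dE_J = -0.5003 * 1.602e-19 = -8.015e-20 J
Step 3: Compute exponent = -dE_J / (kB * T) = -(-8.015e-20) / (1.381e-23 * 504.9) = 11.49
Step 4: P(E1)/P(E2) = exp(11.49) = 9.818e+04

9.818e+04


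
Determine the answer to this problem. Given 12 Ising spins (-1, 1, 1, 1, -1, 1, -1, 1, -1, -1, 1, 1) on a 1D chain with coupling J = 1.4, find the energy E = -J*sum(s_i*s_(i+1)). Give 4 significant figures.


Step 1: Nearest-neighbor products: -1, 1, 1, -1, -1, -1, -1, -1, 1, -1, 1
Step 2: Sum of products = -3
Step 3: E = -1.4 * -3 = 4.2

4.2


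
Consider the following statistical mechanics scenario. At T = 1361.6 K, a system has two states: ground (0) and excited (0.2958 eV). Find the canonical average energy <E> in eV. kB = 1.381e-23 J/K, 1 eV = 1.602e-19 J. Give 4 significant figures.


Step 1: beta*E = 0.2958*1.602e-19/(1.381e-23*1361.6) = 2.52
Step 2: exp(-beta*E) = 0.08045
Step 3: <E> = 0.2958*0.08045/(1+0.08045) = 0.02203 eV

0.02203


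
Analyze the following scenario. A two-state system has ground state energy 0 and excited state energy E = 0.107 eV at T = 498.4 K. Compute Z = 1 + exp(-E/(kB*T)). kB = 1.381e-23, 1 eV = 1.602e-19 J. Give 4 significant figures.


Step 1: Compute beta*E = E*eV/(kB*T) = 0.107*1.602e-19/(1.381e-23*498.4) = 2.49
Step 2: exp(-beta*E) = exp(-2.49) = 0.08287
Step 3: Z = 1 + 0.08287 = 1.083

1.083


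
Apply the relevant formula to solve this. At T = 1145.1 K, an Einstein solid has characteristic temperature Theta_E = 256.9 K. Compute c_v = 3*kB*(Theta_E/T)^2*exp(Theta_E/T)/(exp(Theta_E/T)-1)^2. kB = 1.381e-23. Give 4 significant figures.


Step 1: x = Theta_E/T = 256.9/1145.1 = 0.2243
Step 2: x^2 = 0.05033
Step 3: exp(x) = 1.252
Step 4: c_v = 3*1.381e-23*0.05033*1.252/(1.252-1)^2 = 4.126e-23

4.126e-23


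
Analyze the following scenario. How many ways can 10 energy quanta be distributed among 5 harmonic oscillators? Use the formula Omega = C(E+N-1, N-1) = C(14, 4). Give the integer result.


Step 1: Use binomial coefficient C(14, 4)
Step 2: Numerator = 14! / 10!
Step 3: Denominator = 4!
Step 4: Omega = 1001

1001


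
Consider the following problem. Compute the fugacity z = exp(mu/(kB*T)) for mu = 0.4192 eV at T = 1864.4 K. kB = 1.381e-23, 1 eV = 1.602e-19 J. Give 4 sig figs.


Step 1: Convert mu to Joules: 0.4192*1.602e-19 = 6.716e-20 J
Step 2: kB*T = 1.381e-23*1864.4 = 2.575e-20 J
Step 3: mu/(kB*T) = 2.608
Step 4: z = exp(2.608) = 13.58

13.58


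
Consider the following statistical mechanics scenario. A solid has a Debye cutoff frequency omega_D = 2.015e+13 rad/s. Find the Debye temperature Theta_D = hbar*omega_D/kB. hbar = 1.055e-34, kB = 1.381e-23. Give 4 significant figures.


Step 1: hbar*omega_D = 1.055e-34 * 2.015e+13 = 2.126e-21 J
Step 2: Theta_D = 2.126e-21 / 1.381e-23
Step 3: Theta_D = 153.9 K

153.9


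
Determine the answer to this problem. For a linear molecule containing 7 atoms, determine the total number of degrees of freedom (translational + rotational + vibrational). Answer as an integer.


Step 1: Translational DOF = 3
Step 2: Rotational DOF (linear) = 2
Step 3: Vibrational DOF = 3*7 - 5 = 16
Step 4: Total = 3 + 2 + 16 = 21

21


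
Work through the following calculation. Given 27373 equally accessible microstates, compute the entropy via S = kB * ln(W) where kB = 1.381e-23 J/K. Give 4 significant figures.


Step 1: ln(W) = ln(27373) = 10.22
Step 2: S = kB * ln(W) = 1.381e-23 * 10.22
Step 3: S = 1.411e-22 J/K

1.411e-22


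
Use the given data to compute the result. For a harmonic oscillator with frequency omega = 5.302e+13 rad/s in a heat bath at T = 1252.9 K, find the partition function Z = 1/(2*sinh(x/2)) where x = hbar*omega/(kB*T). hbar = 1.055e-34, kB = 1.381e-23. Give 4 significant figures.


Step 1: Compute x = hbar*omega/(kB*T) = 1.055e-34*5.302e+13/(1.381e-23*1252.9) = 0.3233
Step 2: x/2 = 0.1616
Step 3: sinh(x/2) = 0.1623
Step 4: Z = 1/(2*0.1623) = 3.08

3.08


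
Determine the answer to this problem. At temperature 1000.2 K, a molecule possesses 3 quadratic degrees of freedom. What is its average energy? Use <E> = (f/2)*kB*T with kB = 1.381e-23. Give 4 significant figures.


Step 1: f/2 = 3/2 = 1.5
Step 2: kB*T = 1.381e-23 * 1000.2 = 1.381e-20
Step 3: <E> = 1.5 * 1.381e-20 = 2.072e-20 J

2.072e-20


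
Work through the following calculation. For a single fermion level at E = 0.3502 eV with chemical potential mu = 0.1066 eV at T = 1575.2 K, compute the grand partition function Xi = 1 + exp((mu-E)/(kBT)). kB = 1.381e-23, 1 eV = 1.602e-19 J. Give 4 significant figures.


Step 1: (mu - E) = 0.1066 - 0.3502 = -0.2436 eV
Step 2: x = (mu-E)*eV/(kB*T) = -0.2436*1.602e-19/(1.381e-23*1575.2) = -1.794
Step 3: exp(x) = 0.1663
Step 4: Xi = 1 + 0.1663 = 1.166

1.166


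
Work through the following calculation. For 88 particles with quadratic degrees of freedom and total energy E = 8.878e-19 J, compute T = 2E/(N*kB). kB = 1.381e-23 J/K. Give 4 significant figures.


Step 1: Numerator = 2*E = 2*8.878e-19 = 1.776e-18 J
Step 2: Denominator = N*kB = 88*1.381e-23 = 1.215e-21
Step 3: T = 1.776e-18 / 1.215e-21 = 1461 K

1461


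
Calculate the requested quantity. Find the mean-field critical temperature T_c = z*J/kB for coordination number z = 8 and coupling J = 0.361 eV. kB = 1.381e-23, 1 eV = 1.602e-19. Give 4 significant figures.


Step 1: z*J = 8*0.361 = 2.888 eV
Step 2: Convert to Joules: 2.888*1.602e-19 = 4.627e-19 J
Step 3: T_c = 4.627e-19 / 1.381e-23 = 3.35e+04 K

3.35e+04


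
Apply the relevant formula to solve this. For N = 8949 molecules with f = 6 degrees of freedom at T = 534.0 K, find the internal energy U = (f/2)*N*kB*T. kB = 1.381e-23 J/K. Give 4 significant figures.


Step 1: f/2 = 6/2 = 3.0
Step 2: N*kB*T = 8949*1.381e-23*534.0 = 6.599e-17
Step 3: U = 3.0 * 6.599e-17 = 1.98e-16 J

1.98e-16


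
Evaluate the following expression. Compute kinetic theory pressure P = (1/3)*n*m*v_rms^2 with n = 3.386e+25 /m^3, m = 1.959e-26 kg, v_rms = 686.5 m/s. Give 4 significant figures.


Step 1: v_rms^2 = 686.5^2 = 4.713e+05
Step 2: n*m = 3.386e+25*1.959e-26 = 0.6633
Step 3: P = (1/3)*0.6633*4.713e+05 = 1.042e+05 Pa

1.042e+05


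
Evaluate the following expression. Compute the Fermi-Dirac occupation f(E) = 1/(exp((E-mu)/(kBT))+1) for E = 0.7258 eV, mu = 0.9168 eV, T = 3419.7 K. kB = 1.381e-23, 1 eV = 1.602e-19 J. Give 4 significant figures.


Step 1: (E - mu) = 0.7258 - 0.9168 = -0.191 eV
Step 2: Convert: (E-mu)*eV = -3.06e-20 J
Step 3: x = (E-mu)*eV/(kB*T) = -0.6479
Step 4: f = 1/(exp(-0.6479)+1) = 0.6565

0.6565


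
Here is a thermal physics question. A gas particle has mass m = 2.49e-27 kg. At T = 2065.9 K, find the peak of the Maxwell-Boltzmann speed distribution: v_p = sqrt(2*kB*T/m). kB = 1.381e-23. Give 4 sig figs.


Step 1: Numerator = 2*kB*T = 2*1.381e-23*2065.9 = 5.706e-20
Step 2: Ratio = 5.706e-20 / 2.49e-27 = 2.292e+07
Step 3: v_p = sqrt(2.292e+07) = 4787 m/s

4787


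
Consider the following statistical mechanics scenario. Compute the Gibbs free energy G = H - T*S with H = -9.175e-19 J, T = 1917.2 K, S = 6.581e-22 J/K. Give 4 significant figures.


Step 1: T*S = 1917.2 * 6.581e-22 = 1.262e-18 J
Step 2: G = H - T*S = -9.175e-19 - 1.262e-18
Step 3: G = -2.179e-18 J

-2.179e-18


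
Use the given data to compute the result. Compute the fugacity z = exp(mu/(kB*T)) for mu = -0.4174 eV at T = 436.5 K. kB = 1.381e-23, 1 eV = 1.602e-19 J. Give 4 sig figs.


Step 1: Convert mu to Joules: -0.4174*1.602e-19 = -6.687e-20 J
Step 2: kB*T = 1.381e-23*436.5 = 6.028e-21 J
Step 3: mu/(kB*T) = -11.09
Step 4: z = exp(-11.09) = 1.522e-05

1.522e-05


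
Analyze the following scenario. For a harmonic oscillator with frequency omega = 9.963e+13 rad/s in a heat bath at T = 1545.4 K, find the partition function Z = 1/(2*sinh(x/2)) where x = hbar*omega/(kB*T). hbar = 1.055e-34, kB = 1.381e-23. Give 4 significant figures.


Step 1: Compute x = hbar*omega/(kB*T) = 1.055e-34*9.963e+13/(1.381e-23*1545.4) = 0.4925
Step 2: x/2 = 0.2463
Step 3: sinh(x/2) = 0.2487
Step 4: Z = 1/(2*0.2487) = 2.01

2.01


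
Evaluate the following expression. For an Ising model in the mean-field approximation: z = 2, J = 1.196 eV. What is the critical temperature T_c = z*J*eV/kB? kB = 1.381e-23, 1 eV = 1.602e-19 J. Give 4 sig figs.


Step 1: z*J = 2*1.196 = 2.392 eV
Step 2: Convert to Joules: 2.392*1.602e-19 = 3.832e-19 J
Step 3: T_c = 3.832e-19 / 1.381e-23 = 2.775e+04 K

2.775e+04


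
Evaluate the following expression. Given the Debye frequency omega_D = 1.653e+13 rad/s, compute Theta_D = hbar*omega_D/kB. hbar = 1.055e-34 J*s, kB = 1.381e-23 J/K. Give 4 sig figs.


Step 1: hbar*omega_D = 1.055e-34 * 1.653e+13 = 1.744e-21 J
Step 2: Theta_D = 1.744e-21 / 1.381e-23
Step 3: Theta_D = 126.3 K

126.3


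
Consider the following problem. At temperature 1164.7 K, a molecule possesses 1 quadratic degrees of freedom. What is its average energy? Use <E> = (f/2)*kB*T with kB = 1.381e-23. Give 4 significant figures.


Step 1: f/2 = 1/2 = 0.5
Step 2: kB*T = 1.381e-23 * 1164.7 = 1.608e-20
Step 3: <E> = 0.5 * 1.608e-20 = 8.042e-21 J

8.042e-21


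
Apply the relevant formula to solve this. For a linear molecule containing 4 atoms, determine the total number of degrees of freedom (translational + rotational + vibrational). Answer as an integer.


Step 1: Translational DOF = 3
Step 2: Rotational DOF (linear) = 2
Step 3: Vibrational DOF = 3*4 - 5 = 7
Step 4: Total = 3 + 2 + 7 = 12

12


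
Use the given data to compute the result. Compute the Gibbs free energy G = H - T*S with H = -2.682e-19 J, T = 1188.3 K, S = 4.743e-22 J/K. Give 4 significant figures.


Step 1: T*S = 1188.3 * 4.743e-22 = 5.636e-19 J
Step 2: G = H - T*S = -2.682e-19 - 5.636e-19
Step 3: G = -8.318e-19 J

-8.318e-19


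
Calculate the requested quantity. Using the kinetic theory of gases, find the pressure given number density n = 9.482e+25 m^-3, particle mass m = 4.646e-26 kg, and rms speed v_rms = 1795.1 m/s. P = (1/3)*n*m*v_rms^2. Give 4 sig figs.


Step 1: v_rms^2 = 1795.1^2 = 3.222e+06
Step 2: n*m = 9.482e+25*4.646e-26 = 4.405
Step 3: P = (1/3)*4.405*3.222e+06 = 4.732e+06 Pa

4.732e+06


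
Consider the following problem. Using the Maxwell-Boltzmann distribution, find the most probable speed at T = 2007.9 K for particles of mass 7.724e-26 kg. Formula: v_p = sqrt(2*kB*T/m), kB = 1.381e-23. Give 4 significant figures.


Step 1: Numerator = 2*kB*T = 2*1.381e-23*2007.9 = 5.546e-20
Step 2: Ratio = 5.546e-20 / 7.724e-26 = 7.18e+05
Step 3: v_p = sqrt(7.18e+05) = 847.3 m/s

847.3


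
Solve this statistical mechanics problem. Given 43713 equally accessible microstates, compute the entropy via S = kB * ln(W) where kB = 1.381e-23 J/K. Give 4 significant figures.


Step 1: ln(W) = ln(43713) = 10.69
Step 2: S = kB * ln(W) = 1.381e-23 * 10.69
Step 3: S = 1.476e-22 J/K

1.476e-22


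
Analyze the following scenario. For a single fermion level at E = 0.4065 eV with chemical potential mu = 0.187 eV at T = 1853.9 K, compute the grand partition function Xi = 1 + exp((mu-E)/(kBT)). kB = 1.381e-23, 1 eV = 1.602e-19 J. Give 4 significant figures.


Step 1: (mu - E) = 0.187 - 0.4065 = -0.2195 eV
Step 2: x = (mu-E)*eV/(kB*T) = -0.2195*1.602e-19/(1.381e-23*1853.9) = -1.373
Step 3: exp(x) = 0.2532
Step 4: Xi = 1 + 0.2532 = 1.253

1.253


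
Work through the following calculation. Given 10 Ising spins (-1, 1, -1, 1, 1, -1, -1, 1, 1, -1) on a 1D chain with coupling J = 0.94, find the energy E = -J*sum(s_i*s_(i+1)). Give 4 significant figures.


Step 1: Nearest-neighbor products: -1, -1, -1, 1, -1, 1, -1, 1, -1
Step 2: Sum of products = -3
Step 3: E = -0.94 * -3 = 2.82

2.82


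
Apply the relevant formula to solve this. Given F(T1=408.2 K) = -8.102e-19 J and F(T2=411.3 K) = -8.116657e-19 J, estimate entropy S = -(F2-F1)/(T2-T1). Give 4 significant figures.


Step 1: dF = F2 - F1 = -8.116657e-19 - (-8.102e-19) = -1.4657e-21 J
Step 2: dT = T2 - T1 = 411.3 - 408.2 = 3.1 K
Step 3: S = -dF/dT = -(-1.4657e-21)/3.1 = 4.728e-22 J/K

4.728e-22


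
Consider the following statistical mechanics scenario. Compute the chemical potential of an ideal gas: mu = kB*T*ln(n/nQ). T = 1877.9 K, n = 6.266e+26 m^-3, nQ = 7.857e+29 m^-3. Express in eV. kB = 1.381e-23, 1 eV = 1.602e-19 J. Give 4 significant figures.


Step 1: n/nQ = 6.266e+26/7.857e+29 = 0.0007975
Step 2: ln(n/nQ) = -7.134
Step 3: mu = kB*T*ln(n/nQ) = 2.593e-20*-7.134 = -1.85e-19 J
Step 4: Convert to eV: -1.85e-19/1.602e-19 = -1.155 eV

-1.155


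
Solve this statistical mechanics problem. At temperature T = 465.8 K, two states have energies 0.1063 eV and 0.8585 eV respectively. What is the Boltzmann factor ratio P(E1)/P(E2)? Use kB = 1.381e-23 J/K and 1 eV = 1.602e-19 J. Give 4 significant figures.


Step 1: Compute energy difference dE = E1 - E2 = 0.1063 - 0.8585 = -0.7522 eV
Step 2: Convert to Joules: dE_J = -0.7522 * 1.602e-19 = -1.205e-19 J
Step 3: Compute exponent = -dE_J / (kB * T) = -(-1.205e-19) / (1.381e-23 * 465.8) = 18.73
Step 4: P(E1)/P(E2) = exp(18.73) = 1.366e+08

1.366e+08


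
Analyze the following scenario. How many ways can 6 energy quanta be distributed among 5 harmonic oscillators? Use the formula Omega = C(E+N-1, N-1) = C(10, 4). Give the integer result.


Step 1: Use binomial coefficient C(10, 4)
Step 2: Numerator = 10! / 6!
Step 3: Denominator = 4!
Step 4: Omega = 210

210


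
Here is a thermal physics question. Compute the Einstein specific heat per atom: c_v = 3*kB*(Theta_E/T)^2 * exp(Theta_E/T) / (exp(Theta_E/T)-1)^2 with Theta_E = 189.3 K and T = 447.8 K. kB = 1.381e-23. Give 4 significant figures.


Step 1: x = Theta_E/T = 189.3/447.8 = 0.4227
Step 2: x^2 = 0.1787
Step 3: exp(x) = 1.526
Step 4: c_v = 3*1.381e-23*0.1787*1.526/(1.526-1)^2 = 4.082e-23

4.082e-23


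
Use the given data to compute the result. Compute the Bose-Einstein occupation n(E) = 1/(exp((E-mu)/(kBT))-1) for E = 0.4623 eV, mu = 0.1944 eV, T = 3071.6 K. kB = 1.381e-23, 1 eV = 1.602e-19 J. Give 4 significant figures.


Step 1: (E - mu) = 0.2679 eV
Step 2: x = (E-mu)*eV/(kB*T) = 0.2679*1.602e-19/(1.381e-23*3071.6) = 1.012
Step 3: exp(x) = 2.75
Step 4: n = 1/(exp(x)-1) = 0.5713

0.5713


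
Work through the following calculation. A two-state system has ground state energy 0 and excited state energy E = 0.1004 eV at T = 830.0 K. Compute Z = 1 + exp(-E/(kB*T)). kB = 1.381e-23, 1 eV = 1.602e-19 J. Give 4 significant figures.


Step 1: Compute beta*E = E*eV/(kB*T) = 0.1004*1.602e-19/(1.381e-23*830.0) = 1.403
Step 2: exp(-beta*E) = exp(-1.403) = 0.2458
Step 3: Z = 1 + 0.2458 = 1.246

1.246


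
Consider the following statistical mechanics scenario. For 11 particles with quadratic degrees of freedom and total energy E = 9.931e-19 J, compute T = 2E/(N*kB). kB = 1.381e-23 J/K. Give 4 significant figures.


Step 1: Numerator = 2*E = 2*9.931e-19 = 1.986e-18 J
Step 2: Denominator = N*kB = 11*1.381e-23 = 1.519e-22
Step 3: T = 1.986e-18 / 1.519e-22 = 1.307e+04 K

1.307e+04


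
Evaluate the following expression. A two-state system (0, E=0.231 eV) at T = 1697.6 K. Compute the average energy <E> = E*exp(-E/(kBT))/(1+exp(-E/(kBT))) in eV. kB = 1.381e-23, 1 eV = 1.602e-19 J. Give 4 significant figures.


Step 1: beta*E = 0.231*1.602e-19/(1.381e-23*1697.6) = 1.579
Step 2: exp(-beta*E) = 0.2063
Step 3: <E> = 0.231*0.2063/(1+0.2063) = 0.0395 eV

0.0395


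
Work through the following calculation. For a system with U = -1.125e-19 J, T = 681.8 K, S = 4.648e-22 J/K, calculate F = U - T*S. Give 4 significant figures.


Step 1: T*S = 681.8 * 4.648e-22 = 3.169e-19 J
Step 2: F = U - T*S = -1.125e-19 - 3.169e-19
Step 3: F = -4.294e-19 J

-4.294e-19


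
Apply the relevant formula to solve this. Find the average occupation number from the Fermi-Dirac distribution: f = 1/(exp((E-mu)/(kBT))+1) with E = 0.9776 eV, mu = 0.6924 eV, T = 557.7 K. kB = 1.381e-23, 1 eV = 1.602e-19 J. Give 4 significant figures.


Step 1: (E - mu) = 0.9776 - 0.6924 = 0.2852 eV
Step 2: Convert: (E-mu)*eV = 4.569e-20 J
Step 3: x = (E-mu)*eV/(kB*T) = 5.932
Step 4: f = 1/(exp(5.932)+1) = 0.002646

0.002646


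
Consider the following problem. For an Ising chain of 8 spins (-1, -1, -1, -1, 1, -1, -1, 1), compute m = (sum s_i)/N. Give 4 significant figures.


Step 1: Count up spins (+1): 2, down spins (-1): 6
Step 2: Total magnetization M = 2 - 6 = -4
Step 3: m = M/N = -4/8 = -0.5

-0.5


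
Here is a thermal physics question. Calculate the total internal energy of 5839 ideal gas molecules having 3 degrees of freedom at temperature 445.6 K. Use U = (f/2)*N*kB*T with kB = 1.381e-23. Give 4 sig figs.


Step 1: f/2 = 3/2 = 1.5
Step 2: N*kB*T = 5839*1.381e-23*445.6 = 3.593e-17
Step 3: U = 1.5 * 3.593e-17 = 5.39e-17 J

5.39e-17


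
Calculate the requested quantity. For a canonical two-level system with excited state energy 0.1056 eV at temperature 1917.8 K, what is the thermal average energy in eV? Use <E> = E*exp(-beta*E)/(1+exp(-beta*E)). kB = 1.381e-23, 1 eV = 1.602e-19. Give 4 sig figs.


Step 1: beta*E = 0.1056*1.602e-19/(1.381e-23*1917.8) = 0.6387
Step 2: exp(-beta*E) = 0.528
Step 3: <E> = 0.1056*0.528/(1+0.528) = 0.03649 eV

0.03649


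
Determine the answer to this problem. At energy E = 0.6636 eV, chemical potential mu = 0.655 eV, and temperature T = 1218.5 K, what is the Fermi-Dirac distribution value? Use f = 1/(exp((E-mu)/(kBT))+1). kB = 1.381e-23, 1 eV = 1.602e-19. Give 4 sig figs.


Step 1: (E - mu) = 0.6636 - 0.655 = 0.0086 eV
Step 2: Convert: (E-mu)*eV = 1.378e-21 J
Step 3: x = (E-mu)*eV/(kB*T) = 0.08187
Step 4: f = 1/(exp(0.08187)+1) = 0.4795

0.4795


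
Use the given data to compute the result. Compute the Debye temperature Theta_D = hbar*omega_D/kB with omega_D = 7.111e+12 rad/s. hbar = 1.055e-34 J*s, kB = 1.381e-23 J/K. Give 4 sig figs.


Step 1: hbar*omega_D = 1.055e-34 * 7.111e+12 = 7.502e-22 J
Step 2: Theta_D = 7.502e-22 / 1.381e-23
Step 3: Theta_D = 54.32 K

54.32


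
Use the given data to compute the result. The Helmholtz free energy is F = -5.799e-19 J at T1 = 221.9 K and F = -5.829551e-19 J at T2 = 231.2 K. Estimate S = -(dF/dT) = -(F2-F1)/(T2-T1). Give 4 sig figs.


Step 1: dF = F2 - F1 = -5.829551e-19 - (-5.799e-19) = -3.0551e-21 J
Step 2: dT = T2 - T1 = 231.2 - 221.9 = 9.3 K
Step 3: S = -dF/dT = -(-3.0551e-21)/9.3 = 3.285e-22 J/K

3.285e-22


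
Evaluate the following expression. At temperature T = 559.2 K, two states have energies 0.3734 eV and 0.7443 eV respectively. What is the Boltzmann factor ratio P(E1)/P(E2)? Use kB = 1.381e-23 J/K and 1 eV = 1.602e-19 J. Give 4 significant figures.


Step 1: Compute energy difference dE = E1 - E2 = 0.3734 - 0.7443 = -0.3709 eV
Step 2: Convert to Joules: dE_J = -0.3709 * 1.602e-19 = -5.942e-20 J
Step 3: Compute exponent = -dE_J / (kB * T) = -(-5.942e-20) / (1.381e-23 * 559.2) = 7.694
Step 4: P(E1)/P(E2) = exp(7.694) = 2195

2195


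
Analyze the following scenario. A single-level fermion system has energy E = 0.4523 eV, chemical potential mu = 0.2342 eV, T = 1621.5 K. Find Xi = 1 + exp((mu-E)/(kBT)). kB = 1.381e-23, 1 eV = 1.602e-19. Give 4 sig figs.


Step 1: (mu - E) = 0.2342 - 0.4523 = -0.2181 eV
Step 2: x = (mu-E)*eV/(kB*T) = -0.2181*1.602e-19/(1.381e-23*1621.5) = -1.56
Step 3: exp(x) = 0.2101
Step 4: Xi = 1 + 0.2101 = 1.21

1.21


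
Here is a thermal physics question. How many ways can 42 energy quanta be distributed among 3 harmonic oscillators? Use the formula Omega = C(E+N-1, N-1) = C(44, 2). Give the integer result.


Step 1: Use binomial coefficient C(44, 2)
Step 2: Numerator = 44! / 42!
Step 3: Denominator = 2!
Step 4: Omega = 946

946


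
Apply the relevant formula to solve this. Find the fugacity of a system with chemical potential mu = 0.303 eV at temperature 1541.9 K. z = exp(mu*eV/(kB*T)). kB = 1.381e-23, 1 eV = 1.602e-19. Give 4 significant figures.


Step 1: Convert mu to Joules: 0.303*1.602e-19 = 4.854e-20 J
Step 2: kB*T = 1.381e-23*1541.9 = 2.129e-20 J
Step 3: mu/(kB*T) = 2.28
Step 4: z = exp(2.28) = 9.773

9.773


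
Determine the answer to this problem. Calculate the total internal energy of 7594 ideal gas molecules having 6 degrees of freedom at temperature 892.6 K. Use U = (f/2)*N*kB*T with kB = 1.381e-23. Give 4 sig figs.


Step 1: f/2 = 6/2 = 3.0
Step 2: N*kB*T = 7594*1.381e-23*892.6 = 9.361e-17
Step 3: U = 3.0 * 9.361e-17 = 2.808e-16 J

2.808e-16


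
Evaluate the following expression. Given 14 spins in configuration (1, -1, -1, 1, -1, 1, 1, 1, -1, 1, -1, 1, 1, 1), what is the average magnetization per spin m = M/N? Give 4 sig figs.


Step 1: Count up spins (+1): 9, down spins (-1): 5
Step 2: Total magnetization M = 9 - 5 = 4
Step 3: m = M/N = 4/14 = 0.2857

0.2857


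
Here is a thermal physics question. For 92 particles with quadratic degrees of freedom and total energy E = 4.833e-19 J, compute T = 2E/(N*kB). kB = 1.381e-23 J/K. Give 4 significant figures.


Step 1: Numerator = 2*E = 2*4.833e-19 = 9.666e-19 J
Step 2: Denominator = N*kB = 92*1.381e-23 = 1.271e-21
Step 3: T = 9.666e-19 / 1.271e-21 = 760.8 K

760.8


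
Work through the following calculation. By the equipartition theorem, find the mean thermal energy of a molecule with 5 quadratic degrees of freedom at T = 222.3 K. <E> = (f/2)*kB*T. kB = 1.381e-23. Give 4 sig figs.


Step 1: f/2 = 5/2 = 2.5
Step 2: kB*T = 1.381e-23 * 222.3 = 3.07e-21
Step 3: <E> = 2.5 * 3.07e-21 = 7.675e-21 J

7.675e-21


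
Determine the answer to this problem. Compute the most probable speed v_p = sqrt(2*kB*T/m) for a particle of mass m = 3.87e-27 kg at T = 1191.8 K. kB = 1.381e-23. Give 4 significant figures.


Step 1: Numerator = 2*kB*T = 2*1.381e-23*1191.8 = 3.292e-20
Step 2: Ratio = 3.292e-20 / 3.87e-27 = 8.506e+06
Step 3: v_p = sqrt(8.506e+06) = 2916 m/s

2916


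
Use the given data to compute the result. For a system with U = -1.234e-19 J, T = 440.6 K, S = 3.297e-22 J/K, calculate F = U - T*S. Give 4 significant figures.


Step 1: T*S = 440.6 * 3.297e-22 = 1.453e-19 J
Step 2: F = U - T*S = -1.234e-19 - 1.453e-19
Step 3: F = -2.687e-19 J

-2.687e-19


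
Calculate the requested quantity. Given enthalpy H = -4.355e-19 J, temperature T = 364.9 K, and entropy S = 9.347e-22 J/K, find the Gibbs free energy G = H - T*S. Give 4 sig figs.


Step 1: T*S = 364.9 * 9.347e-22 = 3.411e-19 J
Step 2: G = H - T*S = -4.355e-19 - 3.411e-19
Step 3: G = -7.766e-19 J

-7.766e-19


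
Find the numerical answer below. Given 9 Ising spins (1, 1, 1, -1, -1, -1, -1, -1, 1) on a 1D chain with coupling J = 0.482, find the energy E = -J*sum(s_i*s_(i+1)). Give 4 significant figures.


Step 1: Nearest-neighbor products: 1, 1, -1, 1, 1, 1, 1, -1
Step 2: Sum of products = 4
Step 3: E = -0.482 * 4 = -1.928

-1.928


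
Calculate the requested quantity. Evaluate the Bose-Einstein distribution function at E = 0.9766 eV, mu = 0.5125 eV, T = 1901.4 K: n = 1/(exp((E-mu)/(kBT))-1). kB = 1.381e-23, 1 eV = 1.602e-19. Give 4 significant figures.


Step 1: (E - mu) = 0.4641 eV
Step 2: x = (E-mu)*eV/(kB*T) = 0.4641*1.602e-19/(1.381e-23*1901.4) = 2.831
Step 3: exp(x) = 16.97
Step 4: n = 1/(exp(x)-1) = 0.06262

0.06262


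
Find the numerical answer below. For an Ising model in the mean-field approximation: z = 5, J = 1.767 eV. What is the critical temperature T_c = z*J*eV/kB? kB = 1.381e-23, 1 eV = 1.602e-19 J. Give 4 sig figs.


Step 1: z*J = 5*1.767 = 8.835 eV
Step 2: Convert to Joules: 8.835*1.602e-19 = 1.415e-18 J
Step 3: T_c = 1.415e-18 / 1.381e-23 = 1.025e+05 K

1.025e+05


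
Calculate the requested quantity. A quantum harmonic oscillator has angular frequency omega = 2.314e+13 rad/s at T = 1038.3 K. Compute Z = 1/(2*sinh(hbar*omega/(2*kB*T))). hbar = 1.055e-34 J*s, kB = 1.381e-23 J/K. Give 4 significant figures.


Step 1: Compute x = hbar*omega/(kB*T) = 1.055e-34*2.314e+13/(1.381e-23*1038.3) = 0.1703
Step 2: x/2 = 0.08513
Step 3: sinh(x/2) = 0.08523
Step 4: Z = 1/(2*0.08523) = 5.866

5.866


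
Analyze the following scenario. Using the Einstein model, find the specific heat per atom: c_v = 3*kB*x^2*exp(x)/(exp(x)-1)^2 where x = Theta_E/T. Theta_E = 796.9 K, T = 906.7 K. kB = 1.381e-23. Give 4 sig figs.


Step 1: x = Theta_E/T = 796.9/906.7 = 0.8789
Step 2: x^2 = 0.7725
Step 3: exp(x) = 2.408
Step 4: c_v = 3*1.381e-23*0.7725*2.408/(2.408-1)^2 = 3.886e-23

3.886e-23


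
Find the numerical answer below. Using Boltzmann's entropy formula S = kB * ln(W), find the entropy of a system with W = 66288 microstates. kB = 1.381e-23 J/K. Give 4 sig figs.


Step 1: ln(W) = ln(66288) = 11.1
Step 2: S = kB * ln(W) = 1.381e-23 * 11.1
Step 3: S = 1.533e-22 J/K

1.533e-22


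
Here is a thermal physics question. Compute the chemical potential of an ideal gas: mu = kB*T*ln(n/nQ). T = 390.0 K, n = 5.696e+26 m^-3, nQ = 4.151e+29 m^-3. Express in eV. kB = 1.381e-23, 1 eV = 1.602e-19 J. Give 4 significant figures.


Step 1: n/nQ = 5.696e+26/4.151e+29 = 0.001372
Step 2: ln(n/nQ) = -6.591
Step 3: mu = kB*T*ln(n/nQ) = 5.386e-21*-6.591 = -3.55e-20 J
Step 4: Convert to eV: -3.55e-20/1.602e-19 = -0.2216 eV

-0.2216


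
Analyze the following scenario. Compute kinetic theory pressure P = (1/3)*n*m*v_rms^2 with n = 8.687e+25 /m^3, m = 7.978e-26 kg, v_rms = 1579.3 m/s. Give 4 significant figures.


Step 1: v_rms^2 = 1579.3^2 = 2.494e+06
Step 2: n*m = 8.687e+25*7.978e-26 = 6.93
Step 3: P = (1/3)*6.93*2.494e+06 = 5.762e+06 Pa

5.762e+06


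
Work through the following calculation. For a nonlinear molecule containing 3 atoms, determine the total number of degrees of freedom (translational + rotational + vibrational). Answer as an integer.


Step 1: Translational DOF = 3
Step 2: Rotational DOF (nonlinear) = 3
Step 3: Vibrational DOF = 3*3 - 6 = 3
Step 4: Total = 3 + 3 + 3 = 9

9


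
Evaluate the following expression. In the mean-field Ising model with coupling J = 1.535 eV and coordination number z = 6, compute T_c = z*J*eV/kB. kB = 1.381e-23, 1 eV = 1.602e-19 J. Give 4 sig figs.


Step 1: z*J = 6*1.535 = 9.21 eV
Step 2: Convert to Joules: 9.21*1.602e-19 = 1.475e-18 J
Step 3: T_c = 1.475e-18 / 1.381e-23 = 1.068e+05 K

1.068e+05


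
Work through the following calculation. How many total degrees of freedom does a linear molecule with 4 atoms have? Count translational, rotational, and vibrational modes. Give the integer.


Step 1: Translational DOF = 3
Step 2: Rotational DOF (linear) = 2
Step 3: Vibrational DOF = 3*4 - 5 = 7
Step 4: Total = 3 + 2 + 7 = 12

12


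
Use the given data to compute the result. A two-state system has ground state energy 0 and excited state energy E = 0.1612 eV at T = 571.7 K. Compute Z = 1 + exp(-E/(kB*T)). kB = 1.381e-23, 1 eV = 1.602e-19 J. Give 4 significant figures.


Step 1: Compute beta*E = E*eV/(kB*T) = 0.1612*1.602e-19/(1.381e-23*571.7) = 3.271
Step 2: exp(-beta*E) = exp(-3.271) = 0.03797
Step 3: Z = 1 + 0.03797 = 1.038

1.038


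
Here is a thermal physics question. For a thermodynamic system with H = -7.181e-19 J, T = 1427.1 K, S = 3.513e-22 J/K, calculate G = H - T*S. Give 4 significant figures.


Step 1: T*S = 1427.1 * 3.513e-22 = 5.013e-19 J
Step 2: G = H - T*S = -7.181e-19 - 5.013e-19
Step 3: G = -1.219e-18 J

-1.219e-18


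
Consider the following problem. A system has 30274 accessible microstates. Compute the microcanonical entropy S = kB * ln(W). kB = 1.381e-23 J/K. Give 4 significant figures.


Step 1: ln(W) = ln(30274) = 10.32
Step 2: S = kB * ln(W) = 1.381e-23 * 10.32
Step 3: S = 1.425e-22 J/K

1.425e-22


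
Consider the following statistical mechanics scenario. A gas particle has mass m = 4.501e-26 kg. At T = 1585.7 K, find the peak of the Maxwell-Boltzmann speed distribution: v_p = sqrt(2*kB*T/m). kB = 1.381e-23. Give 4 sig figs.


Step 1: Numerator = 2*kB*T = 2*1.381e-23*1585.7 = 4.38e-20
Step 2: Ratio = 4.38e-20 / 4.501e-26 = 9.731e+05
Step 3: v_p = sqrt(9.731e+05) = 986.4 m/s

986.4


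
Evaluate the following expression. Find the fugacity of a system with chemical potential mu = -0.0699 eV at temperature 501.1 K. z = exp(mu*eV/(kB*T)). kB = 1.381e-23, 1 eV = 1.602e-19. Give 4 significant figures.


Step 1: Convert mu to Joules: -0.0699*1.602e-19 = -1.12e-20 J
Step 2: kB*T = 1.381e-23*501.1 = 6.92e-21 J
Step 3: mu/(kB*T) = -1.618
Step 4: z = exp(-1.618) = 0.1983

0.1983


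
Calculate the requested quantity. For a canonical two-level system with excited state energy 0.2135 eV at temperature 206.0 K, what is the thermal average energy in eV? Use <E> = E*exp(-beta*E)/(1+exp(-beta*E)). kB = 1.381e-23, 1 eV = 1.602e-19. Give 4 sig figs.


Step 1: beta*E = 0.2135*1.602e-19/(1.381e-23*206.0) = 12.02
Step 2: exp(-beta*E) = 6.007e-06
Step 3: <E> = 0.2135*6.007e-06/(1+6.007e-06) = 1.282e-06 eV

1.282e-06
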